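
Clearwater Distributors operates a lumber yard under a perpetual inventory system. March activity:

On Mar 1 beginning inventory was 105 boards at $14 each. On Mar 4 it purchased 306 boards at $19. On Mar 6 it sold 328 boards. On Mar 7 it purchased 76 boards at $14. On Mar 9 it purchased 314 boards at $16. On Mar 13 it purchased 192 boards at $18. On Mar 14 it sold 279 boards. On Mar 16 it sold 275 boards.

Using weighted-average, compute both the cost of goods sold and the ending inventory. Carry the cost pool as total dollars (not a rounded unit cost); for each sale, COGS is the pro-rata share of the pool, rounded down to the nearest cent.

COGS = $14,989.40; ending inventory = $1,838.60

After Mar 1: 105 on hand, pool $1,470.00 (≈ $14.0000 each)
After Mar 4: 411 on hand, pool $7,284.00 (≈ $17.7226 each)
Mar 6, sell 328: 328/411 × $7,284.00 → $5,813.02
After Mar 7: 159 on hand, pool $2,534.98 (≈ $15.9433 each)
After Mar 9: 473 on hand, pool $7,558.98 (≈ $15.9809 each)
After Mar 13: 665 on hand, pool $11,014.98 (≈ $16.5639 each)
Mar 14, sell 279: 279/665 × $11,014.98 → $4,621.32
Mar 16, sell 275: 275/386 × $6,393.66 → $4,555.06
Total COGS = $5,813.02 + $4,621.32 + $4,555.06 = $14,989.40
Ending inventory (cost pool remaining) = $1,838.60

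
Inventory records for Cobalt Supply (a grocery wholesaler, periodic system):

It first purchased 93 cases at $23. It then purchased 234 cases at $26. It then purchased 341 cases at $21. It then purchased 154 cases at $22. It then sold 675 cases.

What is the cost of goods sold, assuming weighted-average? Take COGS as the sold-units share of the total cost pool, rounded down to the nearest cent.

COGS = $15,414.96

Sale 1, sell 675: 675/822 × $18,772.00 → $15,414.96
Ending inventory (cost pool remaining) = $3,357.04
Check: goods available $18,772.00 = COGS $15,414.96 + ending $3,357.04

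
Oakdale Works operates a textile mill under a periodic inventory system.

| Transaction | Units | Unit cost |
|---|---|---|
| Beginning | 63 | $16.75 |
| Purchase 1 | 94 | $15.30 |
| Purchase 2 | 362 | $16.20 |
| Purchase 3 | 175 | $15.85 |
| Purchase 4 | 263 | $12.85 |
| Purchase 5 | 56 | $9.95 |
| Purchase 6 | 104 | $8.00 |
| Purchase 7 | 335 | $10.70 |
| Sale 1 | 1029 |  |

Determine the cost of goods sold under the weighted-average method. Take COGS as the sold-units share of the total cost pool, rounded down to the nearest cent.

COGS = $13,808.47

Sale 1, sell 1029: 1029/1452 × $19,484.85 → $13,808.47
Ending inventory (cost pool remaining) = $5,676.38
Check: goods available $19,484.85 = COGS $13,808.47 + ending $5,676.38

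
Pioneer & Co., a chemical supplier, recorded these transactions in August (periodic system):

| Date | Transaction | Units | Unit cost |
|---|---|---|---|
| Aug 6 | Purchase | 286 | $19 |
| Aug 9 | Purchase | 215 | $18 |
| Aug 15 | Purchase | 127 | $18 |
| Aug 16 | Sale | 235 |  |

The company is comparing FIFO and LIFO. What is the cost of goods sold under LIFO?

FIFO COGS: 235 @ $19 = $4,465
LIFO COGS: 127 @ $18 + 108 @ $18 = $4,230

COGS = $4,230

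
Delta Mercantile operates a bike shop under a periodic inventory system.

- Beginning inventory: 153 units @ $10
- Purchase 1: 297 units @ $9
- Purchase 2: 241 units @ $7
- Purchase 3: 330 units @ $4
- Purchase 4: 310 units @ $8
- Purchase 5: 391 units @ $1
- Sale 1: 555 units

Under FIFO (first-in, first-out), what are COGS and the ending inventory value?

COGS = $4,938; ending inventory = $5,143

Sale 1 (555) [FIFO — oldest first]: 153 @ $10 + 297 @ $9 + 105 @ $7 = $4,938
Ending inventory: 136 @ $7 + 330 @ $4 + 310 @ $8 + 391 @ $1 = $5,143
Check: goods available $10,081 = COGS $4,938 + ending $5,143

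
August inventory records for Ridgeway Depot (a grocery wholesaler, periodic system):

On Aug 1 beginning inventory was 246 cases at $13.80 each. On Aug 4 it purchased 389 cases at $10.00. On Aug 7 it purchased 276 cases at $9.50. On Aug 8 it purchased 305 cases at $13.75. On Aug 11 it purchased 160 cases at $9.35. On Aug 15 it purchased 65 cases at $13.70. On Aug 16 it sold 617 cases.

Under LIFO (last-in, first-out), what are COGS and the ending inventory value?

COGS = $7,406.75; ending inventory = $9,080.30

Aug 16, 617 sold [LIFO — newest first]: 65 @ $13.70 + 160 @ $9.35 + 305 @ $13.75 + 87 @ $9.50 = $7,406.75
Ending inventory: 246 @ $13.80 + 389 @ $10.00 + 189 @ $9.50 = $9,080.30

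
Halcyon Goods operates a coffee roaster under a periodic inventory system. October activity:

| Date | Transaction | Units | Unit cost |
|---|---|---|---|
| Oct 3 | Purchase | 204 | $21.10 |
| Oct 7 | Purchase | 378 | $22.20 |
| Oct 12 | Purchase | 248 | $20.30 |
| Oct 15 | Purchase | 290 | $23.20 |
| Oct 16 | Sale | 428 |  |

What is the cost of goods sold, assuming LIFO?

Oct 16, 428 sold [LIFO — newest first]: 290 @ $23.20 + 138 @ $20.30 = $9,529.40
Ending inventory: 204 @ $21.10 + 378 @ $22.20 + 110 @ $20.30 = $14,929.00

COGS = $9,529.40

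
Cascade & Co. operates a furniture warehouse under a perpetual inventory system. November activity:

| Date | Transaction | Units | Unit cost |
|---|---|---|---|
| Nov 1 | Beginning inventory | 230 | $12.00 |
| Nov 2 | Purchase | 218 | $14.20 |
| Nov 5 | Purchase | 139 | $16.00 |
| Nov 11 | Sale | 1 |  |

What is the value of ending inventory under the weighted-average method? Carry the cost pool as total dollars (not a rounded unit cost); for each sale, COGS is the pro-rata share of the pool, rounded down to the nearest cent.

Ending inventory = $8,065.84

After Nov 1: 230 on hand, pool $2,760.00 (≈ $12.0000 each)
After Nov 2: 448 on hand, pool $5,855.60 (≈ $13.0705 each)
After Nov 5: 587 on hand, pool $8,079.60 (≈ $13.7642 each)
Nov 11, sell 1: 1/587 × $8,079.60 → $13.76
Ending inventory (cost pool remaining) = $8,065.84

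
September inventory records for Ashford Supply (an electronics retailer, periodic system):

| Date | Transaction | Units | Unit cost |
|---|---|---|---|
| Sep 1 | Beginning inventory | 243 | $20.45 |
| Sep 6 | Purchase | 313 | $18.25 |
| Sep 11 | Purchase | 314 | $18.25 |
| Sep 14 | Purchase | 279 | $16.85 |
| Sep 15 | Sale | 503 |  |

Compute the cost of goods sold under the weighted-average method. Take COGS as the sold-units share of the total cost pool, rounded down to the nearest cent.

Sep 15, sell 503: 503/1149 × $21,113.25 → $9,242.78
Ending inventory (cost pool remaining) = $11,870.47

COGS = $9,242.78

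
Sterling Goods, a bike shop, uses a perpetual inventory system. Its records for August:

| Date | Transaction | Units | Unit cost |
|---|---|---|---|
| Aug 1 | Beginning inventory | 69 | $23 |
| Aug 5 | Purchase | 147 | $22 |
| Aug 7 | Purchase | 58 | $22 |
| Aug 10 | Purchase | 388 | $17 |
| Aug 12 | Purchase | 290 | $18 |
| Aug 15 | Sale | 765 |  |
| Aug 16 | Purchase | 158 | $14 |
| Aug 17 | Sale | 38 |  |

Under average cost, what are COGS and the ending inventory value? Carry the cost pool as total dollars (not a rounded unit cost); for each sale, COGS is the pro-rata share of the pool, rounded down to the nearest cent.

COGS = $15,025.56; ending inventory = $5,099.44

After Aug 1: 69 on hand, pool $1,587.00 (≈ $23.0000 each)
After Aug 5: 216 on hand, pool $4,821.00 (≈ $22.3194 each)
After Aug 7: 274 on hand, pool $6,097.00 (≈ $22.2518 each)
After Aug 10: 662 on hand, pool $12,693.00 (≈ $19.1737 each)
After Aug 12: 952 on hand, pool $17,913.00 (≈ $18.8162 each)
Aug 15, sell 765: 765/952 × $17,913.00 → $14,394.37
After Aug 16: 345 on hand, pool $5,730.63 (≈ $16.6105 each)
Aug 17, sell 38: 38/345 × $5,730.63 → $631.19
Total COGS = $14,394.37 + $631.19 = $15,025.56
Ending inventory (cost pool remaining) = $5,099.44
Check: goods available $20,125.00 = COGS $15,025.56 + ending $5,099.44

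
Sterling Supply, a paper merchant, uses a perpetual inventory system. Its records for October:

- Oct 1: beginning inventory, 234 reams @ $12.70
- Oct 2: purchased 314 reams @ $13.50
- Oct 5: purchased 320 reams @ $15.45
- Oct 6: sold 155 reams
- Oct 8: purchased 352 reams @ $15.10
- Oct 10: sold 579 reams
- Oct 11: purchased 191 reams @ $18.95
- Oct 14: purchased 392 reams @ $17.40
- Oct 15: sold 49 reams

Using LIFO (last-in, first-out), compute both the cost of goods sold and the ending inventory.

COGS = $11,948.80; ending inventory = $15,961.45

Oct 6, 155 sold [LIFO — newest first]: 155 @ $15.45 = $2,394.75
Oct 10, 579 sold [LIFO — newest first]: 352 @ $15.10 + 165 @ $15.45 + 62 @ $13.50 = $8,701.45
Oct 15, 49 sold [LIFO — newest first]: 49 @ $17.40 = $852.60
Total COGS = $2,394.75 + $8,701.45 + $852.60 = $11,948.80
Ending inventory: 234 @ $12.70 + 252 @ $13.50 + 191 @ $18.95 + 343 @ $17.40 = $15,961.45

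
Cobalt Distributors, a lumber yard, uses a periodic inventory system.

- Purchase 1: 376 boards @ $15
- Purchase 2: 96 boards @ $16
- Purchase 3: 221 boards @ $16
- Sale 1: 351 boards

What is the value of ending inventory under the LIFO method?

Ending inventory = $5,130

Sale 1 (351) [LIFO — newest first]: 221 @ $16 + 96 @ $16 + 34 @ $15 = $5,582
Ending inventory: 342 @ $15 = $5,130
Check: goods available $10,712 = COGS $5,582 + ending $5,130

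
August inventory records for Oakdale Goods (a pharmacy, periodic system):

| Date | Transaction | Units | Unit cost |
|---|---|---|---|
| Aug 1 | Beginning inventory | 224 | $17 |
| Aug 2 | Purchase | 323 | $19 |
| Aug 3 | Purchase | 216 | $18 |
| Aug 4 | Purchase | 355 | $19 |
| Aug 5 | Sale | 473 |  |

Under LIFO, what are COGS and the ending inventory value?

Aug 5, 473 sold [LIFO — newest first]: 355 @ $19 + 118 @ $18 = $8,869
Ending inventory: 224 @ $17 + 323 @ $19 + 98 @ $18 = $11,709

COGS = $8,869; ending inventory = $11,709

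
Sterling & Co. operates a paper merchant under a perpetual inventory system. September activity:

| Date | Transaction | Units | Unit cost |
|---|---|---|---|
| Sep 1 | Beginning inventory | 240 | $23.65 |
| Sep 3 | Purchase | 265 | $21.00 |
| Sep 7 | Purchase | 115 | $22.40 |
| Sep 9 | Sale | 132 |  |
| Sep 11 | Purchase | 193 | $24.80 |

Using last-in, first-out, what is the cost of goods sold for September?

COGS = $2,933.00

Sep 9, 132 sold [LIFO — newest first]: 115 @ $22.40 + 17 @ $21.00 = $2,933.00
Ending inventory: 240 @ $23.65 + 248 @ $21.00 + 193 @ $24.80 = $15,670.40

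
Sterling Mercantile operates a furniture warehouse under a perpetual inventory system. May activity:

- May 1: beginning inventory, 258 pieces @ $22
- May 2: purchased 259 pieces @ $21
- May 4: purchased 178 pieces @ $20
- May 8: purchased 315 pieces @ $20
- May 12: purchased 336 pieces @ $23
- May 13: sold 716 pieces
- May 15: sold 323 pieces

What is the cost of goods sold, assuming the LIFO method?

COGS = $21,998

May 13, 716 sold [LIFO — newest first]: 336 @ $23 + 315 @ $20 + 65 @ $20 = $15,328
May 15, 323 sold [LIFO — newest first]: 113 @ $20 + 210 @ $21 = $6,670
Total COGS = $15,328 + $6,670 = $21,998
Ending inventory: 258 @ $22 + 49 @ $21 = $6,705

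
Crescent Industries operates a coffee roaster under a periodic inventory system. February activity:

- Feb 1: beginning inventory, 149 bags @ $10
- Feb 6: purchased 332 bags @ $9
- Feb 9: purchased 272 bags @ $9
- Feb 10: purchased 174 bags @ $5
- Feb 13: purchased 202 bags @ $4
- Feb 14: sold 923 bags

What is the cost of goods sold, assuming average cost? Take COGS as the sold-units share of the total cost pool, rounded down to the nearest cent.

COGS = $7,034.09

Feb 14, sell 923: 923/1129 × $8,604.00 → $7,034.09
Ending inventory (cost pool remaining) = $1,569.91
Check: goods available $8,604.00 = COGS $7,034.09 + ending $1,569.91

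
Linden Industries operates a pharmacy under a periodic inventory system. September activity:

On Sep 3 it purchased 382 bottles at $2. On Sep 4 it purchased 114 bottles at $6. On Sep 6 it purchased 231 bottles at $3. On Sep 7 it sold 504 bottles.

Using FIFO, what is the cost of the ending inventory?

Sep 7, 504 sold [FIFO — oldest first]: 382 @ $2 + 114 @ $6 + 8 @ $3 = $1,472
Ending inventory: 223 @ $3 = $669

Ending inventory = $669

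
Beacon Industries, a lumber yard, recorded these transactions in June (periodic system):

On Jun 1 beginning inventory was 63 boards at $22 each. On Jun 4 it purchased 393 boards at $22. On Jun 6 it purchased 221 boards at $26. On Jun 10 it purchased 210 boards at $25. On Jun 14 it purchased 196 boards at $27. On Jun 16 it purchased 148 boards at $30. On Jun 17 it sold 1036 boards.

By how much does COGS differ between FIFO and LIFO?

$1,419

FIFO COGS: 63 @ $22 + 393 @ $22 + 221 @ $26 + 210 @ $25 + 149 @ $27 = $25,051
LIFO COGS: 148 @ $30 + 196 @ $27 + 210 @ $25 + 221 @ $26 + 261 @ $22 = $26,470
Difference = |$25,051 − $26,470| = $1,419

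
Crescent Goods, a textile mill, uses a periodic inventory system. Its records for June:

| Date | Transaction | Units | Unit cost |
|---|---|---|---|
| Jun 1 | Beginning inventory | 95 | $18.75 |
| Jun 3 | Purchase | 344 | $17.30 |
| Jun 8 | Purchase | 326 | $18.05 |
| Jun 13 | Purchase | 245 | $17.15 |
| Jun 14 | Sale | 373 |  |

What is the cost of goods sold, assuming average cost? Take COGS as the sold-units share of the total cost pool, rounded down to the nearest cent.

Jun 14, sell 373: 373/1010 × $17,818.50 → $6,580.49
Ending inventory (cost pool remaining) = $11,238.01
Check: goods available $17,818.50 = COGS $6,580.49 + ending $11,238.01

COGS = $6,580.49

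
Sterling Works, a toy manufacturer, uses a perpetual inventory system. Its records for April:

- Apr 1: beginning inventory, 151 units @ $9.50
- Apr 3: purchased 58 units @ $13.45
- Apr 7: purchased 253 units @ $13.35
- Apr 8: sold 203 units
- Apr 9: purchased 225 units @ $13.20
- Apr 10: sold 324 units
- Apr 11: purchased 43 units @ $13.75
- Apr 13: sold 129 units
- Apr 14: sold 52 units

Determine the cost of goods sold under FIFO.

COGS = $8,850.90

Apr 8, 203 sold [FIFO — oldest first]: 151 @ $9.50 + 52 @ $13.45 = $2,133.90
Apr 10, 324 sold [FIFO — oldest first]: 6 @ $13.45 + 253 @ $13.35 + 65 @ $13.20 = $4,316.25
Apr 13, 129 sold [FIFO — oldest first]: 129 @ $13.20 = $1,702.80
Apr 14, 52 sold [FIFO — oldest first]: 31 @ $13.20 + 21 @ $13.75 = $697.95
Total COGS = $2,133.90 + $4,316.25 + $1,702.80 + $697.95 = $8,850.90
Ending inventory: 22 @ $13.75 = $302.50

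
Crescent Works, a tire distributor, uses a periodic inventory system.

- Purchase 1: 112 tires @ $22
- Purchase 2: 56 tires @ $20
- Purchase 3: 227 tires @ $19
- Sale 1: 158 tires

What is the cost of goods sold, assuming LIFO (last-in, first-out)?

COGS = $3,002

Sale 1 (158) [LIFO — newest first]: 158 @ $19 = $3,002
Ending inventory: 112 @ $22 + 56 @ $20 + 69 @ $19 = $4,895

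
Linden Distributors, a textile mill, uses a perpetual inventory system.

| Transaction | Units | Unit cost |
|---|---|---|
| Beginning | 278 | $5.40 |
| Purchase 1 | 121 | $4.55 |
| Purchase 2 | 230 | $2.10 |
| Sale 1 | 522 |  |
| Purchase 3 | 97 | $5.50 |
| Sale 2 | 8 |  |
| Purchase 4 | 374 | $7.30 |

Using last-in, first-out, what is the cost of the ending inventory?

Ending inventory = $3,797.50

Sale 1 (522) [LIFO — newest first]: 230 @ $2.10 + 121 @ $4.55 + 171 @ $5.40 = $1,956.95
Sale 2 (8) [LIFO — newest first]: 8 @ $5.50 = $44.00
Total COGS = $1,956.95 + $44.00 = $2,000.95
Ending inventory: 107 @ $5.40 + 89 @ $5.50 + 374 @ $7.30 = $3,797.50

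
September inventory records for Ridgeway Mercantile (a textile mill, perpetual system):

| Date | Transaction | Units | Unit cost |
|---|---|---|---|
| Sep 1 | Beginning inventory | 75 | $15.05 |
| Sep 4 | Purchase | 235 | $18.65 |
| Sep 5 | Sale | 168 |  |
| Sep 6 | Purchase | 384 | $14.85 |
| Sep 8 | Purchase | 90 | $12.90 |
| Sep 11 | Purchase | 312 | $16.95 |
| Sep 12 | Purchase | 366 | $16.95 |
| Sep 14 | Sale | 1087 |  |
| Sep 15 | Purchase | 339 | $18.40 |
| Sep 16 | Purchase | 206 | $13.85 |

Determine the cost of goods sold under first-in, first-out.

COGS = $20,358.35

Sep 5, 168 sold [FIFO — oldest first]: 75 @ $15.05 + 93 @ $18.65 = $2,863.20
Sep 14, 1087 sold [FIFO — oldest first]: 142 @ $18.65 + 384 @ $14.85 + 90 @ $12.90 + 312 @ $16.95 + 159 @ $16.95 = $17,495.15
Total COGS = $2,863.20 + $17,495.15 = $20,358.35
Ending inventory: 207 @ $16.95 + 339 @ $18.40 + 206 @ $13.85 = $12,599.35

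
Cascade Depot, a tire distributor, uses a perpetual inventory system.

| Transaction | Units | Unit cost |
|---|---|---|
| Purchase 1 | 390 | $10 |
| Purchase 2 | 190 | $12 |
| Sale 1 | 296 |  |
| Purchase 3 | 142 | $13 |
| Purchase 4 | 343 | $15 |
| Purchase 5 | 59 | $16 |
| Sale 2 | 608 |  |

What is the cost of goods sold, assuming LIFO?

Sale 1 (296) [LIFO — newest first]: 190 @ $12 + 106 @ $10 = $3,340
Sale 2 (608) [LIFO — newest first]: 59 @ $16 + 343 @ $15 + 142 @ $13 + 64 @ $10 = $8,575
Total COGS = $3,340 + $8,575 = $11,915
Ending inventory: 220 @ $10 = $2,200

COGS = $11,915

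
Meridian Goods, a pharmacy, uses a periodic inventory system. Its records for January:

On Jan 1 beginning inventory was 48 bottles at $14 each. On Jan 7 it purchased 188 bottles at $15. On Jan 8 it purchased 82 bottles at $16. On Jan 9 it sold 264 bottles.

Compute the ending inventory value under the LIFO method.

Ending inventory = $762

Jan 9, 264 sold [LIFO — newest first]: 82 @ $16 + 182 @ $15 = $4,042
Ending inventory: 48 @ $14 + 6 @ $15 = $762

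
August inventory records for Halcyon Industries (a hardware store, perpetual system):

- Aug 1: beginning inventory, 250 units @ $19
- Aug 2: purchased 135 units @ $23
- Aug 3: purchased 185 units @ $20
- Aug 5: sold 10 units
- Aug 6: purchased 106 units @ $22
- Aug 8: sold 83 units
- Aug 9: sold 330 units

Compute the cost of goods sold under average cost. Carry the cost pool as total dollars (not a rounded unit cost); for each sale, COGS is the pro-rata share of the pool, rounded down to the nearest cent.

After Aug 1: 250 on hand, pool $4,750.00 (≈ $19.0000 each)
After Aug 2: 385 on hand, pool $7,855.00 (≈ $20.4026 each)
After Aug 3: 570 on hand, pool $11,555.00 (≈ $20.2719 each)
Aug 5, sell 10: 10/570 × $11,555.00 → $202.71
After Aug 6: 666 on hand, pool $13,684.29 (≈ $20.5470 each)
Aug 8, sell 83: 83/666 × $13,684.29 → $1,705.39
Aug 9, sell 330: 330/583 × $11,978.90 → $6,780.50
Total COGS = $202.71 + $1,705.39 + $6,780.50 = $8,688.60
Ending inventory (cost pool remaining) = $5,198.40

COGS = $8,688.60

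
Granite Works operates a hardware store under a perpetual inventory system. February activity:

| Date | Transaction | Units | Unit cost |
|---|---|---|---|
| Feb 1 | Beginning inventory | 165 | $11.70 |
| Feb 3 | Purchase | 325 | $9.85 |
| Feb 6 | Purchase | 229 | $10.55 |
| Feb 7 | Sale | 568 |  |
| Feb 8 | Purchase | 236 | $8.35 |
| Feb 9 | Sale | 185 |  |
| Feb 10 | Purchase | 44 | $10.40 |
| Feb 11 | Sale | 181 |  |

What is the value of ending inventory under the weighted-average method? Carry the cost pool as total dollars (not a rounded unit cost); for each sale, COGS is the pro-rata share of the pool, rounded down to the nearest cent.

After Feb 1: 165 on hand, pool $1,930.50 (≈ $11.7000 each)
After Feb 3: 490 on hand, pool $5,131.75 (≈ $10.4730 each)
After Feb 6: 719 on hand, pool $7,547.70 (≈ $10.4975 each)
Feb 7, sell 568: 568/719 × $7,547.70 → $5,962.57
After Feb 8: 387 on hand, pool $3,555.73 (≈ $9.1879 each)
Feb 9, sell 185: 185/387 × $3,555.73 → $1,699.76
After Feb 10: 246 on hand, pool $2,313.57 (≈ $9.4048 each)
Feb 11, sell 181: 181/246 × $2,313.57 → $1,702.26
Total COGS = $5,962.57 + $1,699.76 + $1,702.26 = $9,364.59
Ending inventory (cost pool remaining) = $611.31

Ending inventory = $611.31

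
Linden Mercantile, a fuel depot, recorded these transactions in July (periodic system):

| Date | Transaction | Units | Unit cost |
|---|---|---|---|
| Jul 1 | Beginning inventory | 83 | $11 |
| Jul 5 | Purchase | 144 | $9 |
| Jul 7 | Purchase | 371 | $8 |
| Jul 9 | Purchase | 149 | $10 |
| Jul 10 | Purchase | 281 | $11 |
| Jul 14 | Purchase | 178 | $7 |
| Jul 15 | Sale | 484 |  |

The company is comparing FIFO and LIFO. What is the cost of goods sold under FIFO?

COGS = $4,265

FIFO COGS: 83 @ $11 + 144 @ $9 + 257 @ $8 = $4,265
LIFO COGS: 178 @ $7 + 281 @ $11 + 25 @ $10 = $4,587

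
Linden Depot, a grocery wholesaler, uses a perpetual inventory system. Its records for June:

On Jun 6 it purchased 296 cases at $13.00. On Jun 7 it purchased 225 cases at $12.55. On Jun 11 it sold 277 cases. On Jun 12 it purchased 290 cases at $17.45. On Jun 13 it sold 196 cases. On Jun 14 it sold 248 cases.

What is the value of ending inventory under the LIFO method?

Jun 11, 277 sold [LIFO — newest first]: 225 @ $12.55 + 52 @ $13.00 = $3,499.75
Jun 13, 196 sold [LIFO — newest first]: 196 @ $17.45 = $3,420.20
Jun 14, 248 sold [LIFO — newest first]: 94 @ $17.45 + 154 @ $13.00 = $3,642.30
Total COGS = $3,499.75 + $3,420.20 + $3,642.30 = $10,562.25
Ending inventory: 90 @ $13.00 = $1,170.00
Check: goods available $11,732.25 = COGS $10,562.25 + ending $1,170.00

Ending inventory = $1,170.00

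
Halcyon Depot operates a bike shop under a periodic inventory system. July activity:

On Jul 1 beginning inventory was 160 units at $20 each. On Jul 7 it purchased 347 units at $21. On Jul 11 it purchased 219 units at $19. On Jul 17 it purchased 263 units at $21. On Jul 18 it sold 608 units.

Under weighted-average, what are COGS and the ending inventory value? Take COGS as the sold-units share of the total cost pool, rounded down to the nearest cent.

COGS = $12,400.37; ending inventory = $7,770.63

Jul 18, sell 608: 608/989 × $20,171.00 → $12,400.37
Ending inventory (cost pool remaining) = $7,770.63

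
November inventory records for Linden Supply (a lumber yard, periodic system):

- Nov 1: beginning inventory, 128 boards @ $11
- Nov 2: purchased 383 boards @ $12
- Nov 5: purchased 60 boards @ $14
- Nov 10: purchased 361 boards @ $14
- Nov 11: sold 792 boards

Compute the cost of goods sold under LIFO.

COGS = $10,346

Nov 11, 792 sold [LIFO — newest first]: 361 @ $14 + 60 @ $14 + 371 @ $12 = $10,346
Ending inventory: 128 @ $11 + 12 @ $12 = $1,552
Check: goods available $11,898 = COGS $10,346 + ending $1,552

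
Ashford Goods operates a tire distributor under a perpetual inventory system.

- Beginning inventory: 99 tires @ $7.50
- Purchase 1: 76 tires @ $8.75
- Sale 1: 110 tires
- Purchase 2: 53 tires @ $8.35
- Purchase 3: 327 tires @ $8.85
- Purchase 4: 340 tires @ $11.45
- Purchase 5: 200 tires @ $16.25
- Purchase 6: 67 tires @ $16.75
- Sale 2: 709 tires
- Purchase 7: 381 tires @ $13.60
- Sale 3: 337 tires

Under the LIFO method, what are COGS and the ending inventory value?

COGS = $14,671.15; ending inventory = $3,519.70

Sale 1 (110) [LIFO — newest first]: 76 @ $8.75 + 34 @ $7.50 = $920.00
Sale 2 (709) [LIFO — newest first]: 67 @ $16.75 + 200 @ $16.25 + 340 @ $11.45 + 102 @ $8.85 = $9,167.95
Sale 3 (337) [LIFO — newest first]: 337 @ $13.60 = $4,583.20
Total COGS = $920.00 + $9,167.95 + $4,583.20 = $14,671.15
Ending inventory: 65 @ $7.50 + 53 @ $8.35 + 225 @ $8.85 + 44 @ $13.60 = $3,519.70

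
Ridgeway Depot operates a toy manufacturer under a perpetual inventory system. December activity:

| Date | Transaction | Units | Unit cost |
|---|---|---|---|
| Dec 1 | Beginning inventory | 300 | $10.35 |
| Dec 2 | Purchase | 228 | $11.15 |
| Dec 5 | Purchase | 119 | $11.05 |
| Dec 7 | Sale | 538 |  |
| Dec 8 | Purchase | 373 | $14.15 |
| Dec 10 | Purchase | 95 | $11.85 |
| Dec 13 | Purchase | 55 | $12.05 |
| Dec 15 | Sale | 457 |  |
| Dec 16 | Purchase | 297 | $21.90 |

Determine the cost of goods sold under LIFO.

COGS = $11,966.55

Dec 7, 538 sold [LIFO — newest first]: 119 @ $11.05 + 228 @ $11.15 + 191 @ $10.35 = $5,834.00
Dec 15, 457 sold [LIFO — newest first]: 55 @ $12.05 + 95 @ $11.85 + 307 @ $14.15 = $6,132.55
Total COGS = $5,834.00 + $6,132.55 = $11,966.55
Ending inventory: 109 @ $10.35 + 66 @ $14.15 + 297 @ $21.90 = $8,566.35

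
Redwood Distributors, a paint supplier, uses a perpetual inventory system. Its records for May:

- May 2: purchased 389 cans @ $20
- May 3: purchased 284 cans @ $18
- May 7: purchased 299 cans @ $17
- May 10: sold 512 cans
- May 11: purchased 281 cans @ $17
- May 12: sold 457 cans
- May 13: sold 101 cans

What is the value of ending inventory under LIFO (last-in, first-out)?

Ending inventory = $3,660

May 10, 512 sold [LIFO — newest first]: 299 @ $17 + 213 @ $18 = $8,917
May 12, 457 sold [LIFO — newest first]: 281 @ $17 + 71 @ $18 + 105 @ $20 = $8,155
May 13, 101 sold [LIFO — newest first]: 101 @ $20 = $2,020
Total COGS = $8,917 + $8,155 + $2,020 = $19,092
Ending inventory: 183 @ $20 = $3,660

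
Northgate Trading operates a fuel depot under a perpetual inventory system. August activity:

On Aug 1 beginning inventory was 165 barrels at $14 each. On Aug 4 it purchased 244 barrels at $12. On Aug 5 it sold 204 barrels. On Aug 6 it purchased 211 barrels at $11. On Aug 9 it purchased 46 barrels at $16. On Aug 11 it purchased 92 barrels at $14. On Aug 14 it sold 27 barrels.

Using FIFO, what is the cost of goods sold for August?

Aug 5, 204 sold [FIFO — oldest first]: 165 @ $14 + 39 @ $12 = $2,778
Aug 14, 27 sold [FIFO — oldest first]: 27 @ $12 = $324
Total COGS = $2,778 + $324 = $3,102
Ending inventory: 178 @ $12 + 211 @ $11 + 46 @ $16 + 92 @ $14 = $6,481
Check: goods available $9,583 = COGS $3,102 + ending $6,481

COGS = $3,102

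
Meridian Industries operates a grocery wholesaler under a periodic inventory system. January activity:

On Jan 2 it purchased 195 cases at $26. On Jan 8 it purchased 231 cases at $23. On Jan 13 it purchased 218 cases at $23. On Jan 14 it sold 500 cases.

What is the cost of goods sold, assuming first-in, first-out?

Jan 14, 500 sold [FIFO — oldest first]: 195 @ $26 + 231 @ $23 + 74 @ $23 = $12,085
Ending inventory: 144 @ $23 = $3,312
Check: goods available $15,397 = COGS $12,085 + ending $3,312

COGS = $12,085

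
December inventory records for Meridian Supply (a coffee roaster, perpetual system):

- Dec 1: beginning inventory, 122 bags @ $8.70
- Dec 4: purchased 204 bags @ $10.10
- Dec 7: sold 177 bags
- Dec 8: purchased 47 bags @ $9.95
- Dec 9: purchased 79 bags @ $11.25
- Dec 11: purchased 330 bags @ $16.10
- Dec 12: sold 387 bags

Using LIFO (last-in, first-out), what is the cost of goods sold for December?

Dec 7, 177 sold [LIFO — newest first]: 177 @ $10.10 = $1,787.70
Dec 12, 387 sold [LIFO — newest first]: 330 @ $16.10 + 57 @ $11.25 = $5,954.25
Total COGS = $1,787.70 + $5,954.25 = $7,741.95
Ending inventory: 122 @ $8.70 + 27 @ $10.10 + 47 @ $9.95 + 22 @ $11.25 = $2,049.25
Check: goods available $9,791.20 = COGS $7,741.95 + ending $2,049.25

COGS = $7,741.95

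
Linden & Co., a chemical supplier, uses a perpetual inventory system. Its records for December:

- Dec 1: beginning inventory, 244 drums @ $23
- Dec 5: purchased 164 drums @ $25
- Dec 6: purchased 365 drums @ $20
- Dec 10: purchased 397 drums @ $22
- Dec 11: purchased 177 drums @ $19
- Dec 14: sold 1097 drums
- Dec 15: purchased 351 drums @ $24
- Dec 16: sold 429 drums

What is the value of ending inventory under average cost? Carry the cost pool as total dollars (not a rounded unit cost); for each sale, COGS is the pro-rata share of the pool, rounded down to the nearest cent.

After Dec 1: 244 on hand, pool $5,612.00 (≈ $23.0000 each)
After Dec 5: 408 on hand, pool $9,712.00 (≈ $23.8039 each)
After Dec 6: 773 on hand, pool $17,012.00 (≈ $22.0078 each)
After Dec 10: 1170 on hand, pool $25,746.00 (≈ $22.0051 each)
After Dec 11: 1347 on hand, pool $29,109.00 (≈ $21.6102 each)
Dec 14, sell 1097: 1097/1347 × $29,109.00 → $23,706.43
After Dec 15: 601 on hand, pool $13,826.57 (≈ $23.0059 each)
Dec 16, sell 429: 429/601 × $13,826.57 → $9,869.54
Total COGS = $23,706.43 + $9,869.54 = $33,575.97
Ending inventory (cost pool remaining) = $3,957.03
Check: goods available $37,533.00 = COGS $33,575.97 + ending $3,957.03

Ending inventory = $3,957.03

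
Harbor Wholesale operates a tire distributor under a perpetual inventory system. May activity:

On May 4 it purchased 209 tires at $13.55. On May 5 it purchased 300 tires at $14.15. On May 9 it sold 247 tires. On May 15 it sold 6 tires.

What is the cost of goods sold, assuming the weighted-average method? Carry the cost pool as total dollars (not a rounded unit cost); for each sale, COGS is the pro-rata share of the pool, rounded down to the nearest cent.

After May 4: 209 on hand, pool $2,831.95 (≈ $13.5500 each)
After May 5: 509 on hand, pool $7,076.95 (≈ $13.9036 each)
May 9, sell 247: 247/509 × $7,076.95 → $3,434.19
May 15, sell 6: 6/262 × $3,642.76 → $83.42
Total COGS = $3,434.19 + $83.42 = $3,517.61
Ending inventory (cost pool remaining) = $3,559.34

COGS = $3,517.61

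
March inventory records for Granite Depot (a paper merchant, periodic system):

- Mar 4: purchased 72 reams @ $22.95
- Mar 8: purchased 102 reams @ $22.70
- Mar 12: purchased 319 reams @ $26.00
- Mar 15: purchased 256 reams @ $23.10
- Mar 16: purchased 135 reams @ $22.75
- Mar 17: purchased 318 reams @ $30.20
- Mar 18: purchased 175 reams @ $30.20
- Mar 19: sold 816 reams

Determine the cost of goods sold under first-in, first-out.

Mar 19, 816 sold [FIFO — oldest first]: 72 @ $22.95 + 102 @ $22.70 + 319 @ $26.00 + 256 @ $23.10 + 67 @ $22.75 = $19,699.65
Ending inventory: 68 @ $22.75 + 318 @ $30.20 + 175 @ $30.20 = $16,435.60
Check: goods available $36,135.25 = COGS $19,699.65 + ending $16,435.60

COGS = $19,699.65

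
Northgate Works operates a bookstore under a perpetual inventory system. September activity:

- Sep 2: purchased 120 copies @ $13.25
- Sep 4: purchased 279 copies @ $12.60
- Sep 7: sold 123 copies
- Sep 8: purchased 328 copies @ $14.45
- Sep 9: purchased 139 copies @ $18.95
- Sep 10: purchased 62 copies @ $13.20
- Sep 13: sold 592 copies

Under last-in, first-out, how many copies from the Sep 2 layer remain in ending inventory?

Sep 7, 123 sold [LIFO — newest first]: 123 @ $12.60 = $1,549.80
Sep 13, 592 sold [LIFO — newest first]: 62 @ $13.20 + 139 @ $18.95 + 328 @ $14.45 + 63 @ $12.60 = $8,985.85
Total COGS = $1,549.80 + $8,985.85 = $10,535.65
Ending inventory: 120 @ $13.25 + 93 @ $12.60 = $2,761.80

120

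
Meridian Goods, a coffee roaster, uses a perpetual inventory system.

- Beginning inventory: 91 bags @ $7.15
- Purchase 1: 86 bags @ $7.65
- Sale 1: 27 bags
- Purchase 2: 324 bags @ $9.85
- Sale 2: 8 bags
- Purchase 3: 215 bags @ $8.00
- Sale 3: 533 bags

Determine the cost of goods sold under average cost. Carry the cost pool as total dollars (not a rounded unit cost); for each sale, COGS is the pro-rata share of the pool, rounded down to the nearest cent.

After Beginning: 91 on hand, pool $650.65 (≈ $7.1500 each)
After Purchase 1: 177 on hand, pool $1,308.55 (≈ $7.3929 each)
Sale 1, sell 27: 27/177 × $1,308.55 → $199.60
After Purchase 2: 474 on hand, pool $4,300.35 (≈ $9.0725 each)
Sale 2, sell 8: 8/474 × $4,300.35 → $72.57
After Purchase 3: 681 on hand, pool $5,947.78 (≈ $8.7339 each)
Sale 3, sell 533: 533/681 × $5,947.78 → $4,655.16
Total COGS = $199.60 + $72.57 + $4,655.16 = $4,927.33
Ending inventory (cost pool remaining) = $1,292.62
Check: goods available $6,219.95 = COGS $4,927.33 + ending $1,292.62

COGS = $4,927.33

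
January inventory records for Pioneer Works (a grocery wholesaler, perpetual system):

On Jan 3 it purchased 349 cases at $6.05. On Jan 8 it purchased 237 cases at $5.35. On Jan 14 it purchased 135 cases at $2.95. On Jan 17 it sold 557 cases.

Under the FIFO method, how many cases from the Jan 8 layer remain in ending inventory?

Jan 17, 557 sold [FIFO — oldest first]: 349 @ $6.05 + 208 @ $5.35 = $3,224.25
Ending inventory: 29 @ $5.35 + 135 @ $2.95 = $553.40
Check: goods available $3,777.65 = COGS $3,224.25 + ending $553.40

29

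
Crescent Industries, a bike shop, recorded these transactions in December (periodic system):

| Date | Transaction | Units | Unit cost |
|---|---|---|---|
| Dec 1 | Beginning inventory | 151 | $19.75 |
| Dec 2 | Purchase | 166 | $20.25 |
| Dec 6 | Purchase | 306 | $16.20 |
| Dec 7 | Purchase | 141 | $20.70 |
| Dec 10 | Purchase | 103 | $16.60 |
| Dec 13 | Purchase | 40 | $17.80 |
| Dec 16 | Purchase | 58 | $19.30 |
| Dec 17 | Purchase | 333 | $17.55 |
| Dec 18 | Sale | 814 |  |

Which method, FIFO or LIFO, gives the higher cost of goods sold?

FIFO COGS: 151 @ $19.75 + 166 @ $20.25 + 306 @ $16.20 + 141 @ $20.70 + 50 @ $16.60 = $15,049.65
LIFO COGS: 333 @ $17.55 + 58 @ $19.30 + 40 @ $17.80 + 103 @ $16.60 + 141 @ $20.70 + 139 @ $16.20 = $14,555.85

FIFO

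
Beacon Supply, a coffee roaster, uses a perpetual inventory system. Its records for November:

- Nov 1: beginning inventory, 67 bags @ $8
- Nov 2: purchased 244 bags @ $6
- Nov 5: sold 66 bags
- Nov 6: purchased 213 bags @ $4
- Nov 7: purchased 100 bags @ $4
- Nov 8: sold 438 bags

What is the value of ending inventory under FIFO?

Ending inventory = $480

Nov 5, 66 sold [FIFO — oldest first]: 66 @ $8 = $528
Nov 8, 438 sold [FIFO — oldest first]: 1 @ $8 + 244 @ $6 + 193 @ $4 = $2,244
Total COGS = $528 + $2,244 = $2,772
Ending inventory: 20 @ $4 + 100 @ $4 = $480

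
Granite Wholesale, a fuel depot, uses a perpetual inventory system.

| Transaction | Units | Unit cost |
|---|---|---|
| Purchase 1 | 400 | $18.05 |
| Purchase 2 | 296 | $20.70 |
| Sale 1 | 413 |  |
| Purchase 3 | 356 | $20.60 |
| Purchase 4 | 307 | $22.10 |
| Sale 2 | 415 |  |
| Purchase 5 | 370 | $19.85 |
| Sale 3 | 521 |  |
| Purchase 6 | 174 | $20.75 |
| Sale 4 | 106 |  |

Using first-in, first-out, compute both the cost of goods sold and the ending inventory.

COGS = $29,371.10; ending inventory = $9,049.40

Sale 1 (413) [FIFO — oldest first]: 400 @ $18.05 + 13 @ $20.70 = $7,489.10
Sale 2 (415) [FIFO — oldest first]: 283 @ $20.70 + 132 @ $20.60 = $8,577.30
Sale 3 (521) [FIFO — oldest first]: 224 @ $20.60 + 297 @ $22.10 = $11,178.10
Sale 4 (106) [FIFO — oldest first]: 10 @ $22.10 + 96 @ $19.85 = $2,126.60
Total COGS = $7,489.10 + $8,577.30 + $11,178.10 + $2,126.60 = $29,371.10
Ending inventory: 274 @ $19.85 + 174 @ $20.75 = $9,049.40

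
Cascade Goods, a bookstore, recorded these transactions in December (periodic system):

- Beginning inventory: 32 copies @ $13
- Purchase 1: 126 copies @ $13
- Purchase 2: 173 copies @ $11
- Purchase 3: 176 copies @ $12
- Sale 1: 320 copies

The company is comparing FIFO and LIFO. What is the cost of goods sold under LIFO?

FIFO COGS: 32 @ $13 + 126 @ $13 + 162 @ $11 = $3,836
LIFO COGS: 176 @ $12 + 144 @ $11 = $3,696

COGS = $3,696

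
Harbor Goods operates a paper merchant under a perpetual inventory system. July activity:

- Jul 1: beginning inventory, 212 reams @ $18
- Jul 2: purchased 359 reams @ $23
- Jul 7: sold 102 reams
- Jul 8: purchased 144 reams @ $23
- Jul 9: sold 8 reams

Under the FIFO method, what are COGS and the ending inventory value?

Jul 7, 102 sold [FIFO — oldest first]: 102 @ $18 = $1,836
Jul 9, 8 sold [FIFO — oldest first]: 8 @ $18 = $144
Total COGS = $1,836 + $144 = $1,980
Ending inventory: 102 @ $18 + 359 @ $23 + 144 @ $23 = $13,405
Check: goods available $15,385 = COGS $1,980 + ending $13,405

COGS = $1,980; ending inventory = $13,405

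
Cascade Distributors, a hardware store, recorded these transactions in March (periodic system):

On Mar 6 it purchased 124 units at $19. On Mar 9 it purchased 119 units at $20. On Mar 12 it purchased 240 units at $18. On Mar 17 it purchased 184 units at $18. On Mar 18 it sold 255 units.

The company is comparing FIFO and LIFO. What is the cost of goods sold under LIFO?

FIFO COGS: 124 @ $19 + 119 @ $20 + 12 @ $18 = $4,952
LIFO COGS: 184 @ $18 + 71 @ $18 = $4,590

COGS = $4,590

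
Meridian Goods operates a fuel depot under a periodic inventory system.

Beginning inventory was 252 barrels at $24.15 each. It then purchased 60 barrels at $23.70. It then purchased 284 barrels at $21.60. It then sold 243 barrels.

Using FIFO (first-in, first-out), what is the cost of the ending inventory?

Ending inventory = $7,773.75

Sale 1 (243) [FIFO — oldest first]: 243 @ $24.15 = $5,868.45
Ending inventory: 9 @ $24.15 + 60 @ $23.70 + 284 @ $21.60 = $7,773.75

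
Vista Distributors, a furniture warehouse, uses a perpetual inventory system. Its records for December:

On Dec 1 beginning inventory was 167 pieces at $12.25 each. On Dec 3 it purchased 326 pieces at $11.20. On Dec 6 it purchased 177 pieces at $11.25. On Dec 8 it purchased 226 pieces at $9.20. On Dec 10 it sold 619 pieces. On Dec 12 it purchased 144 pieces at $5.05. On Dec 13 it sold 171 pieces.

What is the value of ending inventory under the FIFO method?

Dec 10, 619 sold [FIFO — oldest first]: 167 @ $12.25 + 326 @ $11.20 + 126 @ $11.25 = $7,114.45
Dec 13, 171 sold [FIFO — oldest first]: 51 @ $11.25 + 120 @ $9.20 = $1,677.75
Total COGS = $7,114.45 + $1,677.75 = $8,792.20
Ending inventory: 106 @ $9.20 + 144 @ $5.05 = $1,702.40
Check: goods available $10,494.60 = COGS $8,792.20 + ending $1,702.40

Ending inventory = $1,702.40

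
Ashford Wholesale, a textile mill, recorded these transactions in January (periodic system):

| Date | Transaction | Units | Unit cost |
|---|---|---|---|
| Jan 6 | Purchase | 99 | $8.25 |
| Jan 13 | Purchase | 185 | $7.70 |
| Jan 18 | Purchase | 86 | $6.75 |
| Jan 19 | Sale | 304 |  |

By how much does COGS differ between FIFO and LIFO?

FIFO COGS: 99 @ $8.25 + 185 @ $7.70 + 20 @ $6.75 = $2,376.25
LIFO COGS: 86 @ $6.75 + 185 @ $7.70 + 33 @ $8.25 = $2,277.25
Difference = |$2,376.25 − $2,277.25| = $99.00

$99.00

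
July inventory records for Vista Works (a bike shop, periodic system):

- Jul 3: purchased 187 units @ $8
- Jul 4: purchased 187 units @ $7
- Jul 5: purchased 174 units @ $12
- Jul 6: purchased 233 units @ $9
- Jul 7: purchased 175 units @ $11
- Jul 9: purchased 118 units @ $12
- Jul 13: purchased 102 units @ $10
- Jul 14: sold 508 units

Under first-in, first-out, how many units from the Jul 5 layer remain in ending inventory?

40

Jul 14, 508 sold [FIFO — oldest first]: 187 @ $8 + 187 @ $7 + 134 @ $12 = $4,413
Ending inventory: 40 @ $12 + 233 @ $9 + 175 @ $11 + 118 @ $12 + 102 @ $10 = $6,938
Check: goods available $11,351 = COGS $4,413 + ending $6,938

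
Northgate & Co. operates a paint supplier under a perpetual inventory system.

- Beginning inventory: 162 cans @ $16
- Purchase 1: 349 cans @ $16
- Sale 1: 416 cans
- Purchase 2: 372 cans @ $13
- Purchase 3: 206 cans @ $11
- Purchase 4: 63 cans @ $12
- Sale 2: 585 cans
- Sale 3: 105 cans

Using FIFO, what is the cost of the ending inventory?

Ending inventory = $552

Sale 1 (416) [FIFO — oldest first]: 162 @ $16 + 254 @ $16 = $6,656
Sale 2 (585) [FIFO — oldest first]: 95 @ $16 + 372 @ $13 + 118 @ $11 = $7,654
Sale 3 (105) [FIFO — oldest first]: 88 @ $11 + 17 @ $12 = $1,172
Total COGS = $6,656 + $7,654 + $1,172 = $15,482
Ending inventory: 46 @ $12 = $552
Check: goods available $16,034 = COGS $15,482 + ending $552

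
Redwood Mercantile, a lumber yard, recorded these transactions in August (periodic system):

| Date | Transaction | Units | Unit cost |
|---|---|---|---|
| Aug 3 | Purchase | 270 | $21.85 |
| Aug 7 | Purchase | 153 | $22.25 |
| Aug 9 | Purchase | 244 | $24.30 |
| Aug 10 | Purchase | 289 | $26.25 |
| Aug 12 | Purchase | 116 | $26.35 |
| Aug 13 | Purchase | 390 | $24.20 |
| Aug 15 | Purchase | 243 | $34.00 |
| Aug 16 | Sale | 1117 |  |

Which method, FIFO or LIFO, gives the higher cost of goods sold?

LIFO

FIFO COGS: 270 @ $21.85 + 153 @ $22.25 + 244 @ $24.30 + 289 @ $26.25 + 116 @ $26.35 + 45 @ $24.20 = $26,964.80
LIFO COGS: 243 @ $34.00 + 390 @ $24.20 + 116 @ $26.35 + 289 @ $26.25 + 79 @ $24.30 = $30,262.55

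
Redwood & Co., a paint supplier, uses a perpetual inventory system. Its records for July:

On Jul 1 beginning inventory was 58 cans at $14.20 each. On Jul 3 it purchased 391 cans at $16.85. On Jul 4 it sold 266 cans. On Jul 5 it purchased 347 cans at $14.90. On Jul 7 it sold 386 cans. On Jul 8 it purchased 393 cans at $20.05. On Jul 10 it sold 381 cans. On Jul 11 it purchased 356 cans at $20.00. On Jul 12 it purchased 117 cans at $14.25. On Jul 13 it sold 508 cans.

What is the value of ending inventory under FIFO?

Jul 4, 266 sold [FIFO — oldest first]: 58 @ $14.20 + 208 @ $16.85 = $4,328.40
Jul 7, 386 sold [FIFO — oldest first]: 183 @ $16.85 + 203 @ $14.90 = $6,108.25
Jul 10, 381 sold [FIFO — oldest first]: 144 @ $14.90 + 237 @ $20.05 = $6,897.45
Jul 13, 508 sold [FIFO — oldest first]: 156 @ $20.05 + 352 @ $20.00 = $10,167.80
Total COGS = $4,328.40 + $6,108.25 + $6,897.45 + $10,167.80 = $27,501.90
Ending inventory: 4 @ $20.00 + 117 @ $14.25 = $1,747.25

Ending inventory = $1,747.25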